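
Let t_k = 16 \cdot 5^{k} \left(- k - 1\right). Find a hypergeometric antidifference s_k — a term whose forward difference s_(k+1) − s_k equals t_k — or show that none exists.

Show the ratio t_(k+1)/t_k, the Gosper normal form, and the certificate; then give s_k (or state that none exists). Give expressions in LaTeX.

r(k) = 5*(k + 2)/(k + 1) after simplifying.
Normal form (A,B,C) = (5, 1, k + 1).
f must satisfy (5)·f(k+1) − (1)·f(k) = k + 1.
Degrees (0,0,1) ⇒ d ≤ 1.
Coefficient equations give f(k) = (4*k - 1)/16.
R(k) = B(k−1)·f(k)/C(k) = (4*k - 1)/(16*(k + 1)); s_k = R·t_k = 5**k*(1 - 4*k).
Check: Δs_k = 16*5**k*(-k - 1). ✓

s_k = 5^{k} \left(1 - 4 k\right)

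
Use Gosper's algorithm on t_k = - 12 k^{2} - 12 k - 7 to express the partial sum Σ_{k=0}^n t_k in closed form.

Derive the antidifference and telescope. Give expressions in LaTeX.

t_(k+1)/t_k = (12*k**2 + 36*k + 31)/(12*k**2 + 12*k + 7).
Factor: A=1; B=1; C=k**2 + k + 7/12.
Set up (1)·f(k+1) − (1)·f(k) − (k**2 + k + 7/12) = 0.
Bound: deg f ≤ 3.
Solve for f: f(k) = k*(4*k**2 + 3)/12 (degree 3 ≤ 3).
Then R = B(k−1)f/C = k*(4*k**2 + 3)/(12*k**2 + 12*k + 7), so s_k = R(k)·t_k = k*(-4*k**2 - 3).
s_(k+1) − s_k = -12*k**2 - 12*k - 7 = t_k.
Σ_(k=0)^n t_k = s_(n+1) − s_(0) = (-4*n**3 - 12*n**2 - 15*n - 7) − (0), i.e. -4*n**3 - 12*n**2 - 15*n - 7.

S(n) = - 4 n^{3} - 12 n^{2} - 15 n - 7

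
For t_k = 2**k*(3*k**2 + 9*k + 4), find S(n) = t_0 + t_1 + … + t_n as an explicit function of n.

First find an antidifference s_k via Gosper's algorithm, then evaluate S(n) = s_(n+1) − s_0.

Step 1: r(k) = 2*(3*k**2 + 15*k + 16)/(3*k**2 + 9*k + 4).
Normal form (A,B,C) = (2, 1, k**2 + 3*k + 4/3).
Solve (2)·f(k+1) − (1)·f(k) = k**2 + 3*k + 4/3.
Bound: deg f ≤ 2.
Solving with deg f ≤ 2: f(k) = (3*k**2 - 3*k + 4)/3.
Then R = B(k−1)f/C = (3*k**2 - 3*k + 4)/(3*k**2 + 9*k + 4), so s_k = R(k)·t_k = 2**k*(3*k**2 - 3*k + 4).
Check: Δs_k = 2**k*(3*k**2 + 9*k + 4). ✓
s_(n+1) = 2**(n + 1)*(3*n**2 + 3*n + 4) and s_(0) = 4, so S(n) = 6*2**n*n**2 + 6*2**n*n + 8*2**n - 4.

S(n) = 6*2**n*n**2 + 6*2**n*n + 8*2**n - 4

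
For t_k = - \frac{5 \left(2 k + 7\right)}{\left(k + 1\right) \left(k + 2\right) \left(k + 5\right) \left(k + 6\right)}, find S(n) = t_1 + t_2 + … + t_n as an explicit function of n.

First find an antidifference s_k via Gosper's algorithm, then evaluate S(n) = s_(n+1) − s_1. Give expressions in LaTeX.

Ratio r(k) = (k + 1)*(k + 5)*(2*k + 9)/((k + 3)*(k + 7)*(2*k + 7)).
Take A(k)=k + 1, B(k)=k + 7, C(k)=k**3 + 21*k**2/2 + 73*k/2 + 42.
Set up (k + 1)·f(k+1) − (k + 6)·f(k) − (k**3 + 21*k**2/2 + 73*k/2 + 42) = 0.
d = 5 from the (1,1,3) case.
Match coefficients ⇒ f(k) = k*(k + 2)*(k + 3)*(k + 4)*(k + 6)/10.
R(k) = B(k−1)·f(k)/C(k) = k*(k + 2)*(k + 6)**2/(5*(2*k + 7)); s_k = R·t_k = k*(-k - 6)/(k**2 + 6*k + 5).
s_(k+1) − s_k = 5*(-2*k - 7)/(k**4 + 14*k**3 + 65*k**2 + 112*k + 60) = t_k.
Evaluate: s_(n+1) = (-n**2 - 8*n - 7)/(n**2 + 8*n + 12); subtract s_(1) = -7/12 ⇒ S(n) = 5*n*(-n - 8)/(12*(n**2 + 8*n + 12)).

S(n) = \frac{5 n \left(- n - 8\right)}{12 \left(n^{2} + 8 n + 12\right)}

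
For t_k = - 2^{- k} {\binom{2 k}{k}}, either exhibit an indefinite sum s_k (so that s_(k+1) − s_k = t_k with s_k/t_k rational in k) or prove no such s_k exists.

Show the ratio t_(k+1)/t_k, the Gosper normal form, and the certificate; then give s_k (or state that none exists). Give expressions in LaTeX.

none (Gosper's algorithm certifies no s_k)

r(k) = (2*k + 1)/(k + 1) after simplifying.
A = 2*k + 1, B = k + 1, C = 1.
Key eq: (2*k + 1)·f(k+1) = (k)·f(k) + (1).
d = -1 from the (1,1,0) case.
deg f ≤ -1 is impossible — no certificate.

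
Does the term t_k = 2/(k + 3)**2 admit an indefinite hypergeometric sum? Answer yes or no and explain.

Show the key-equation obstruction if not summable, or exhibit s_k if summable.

No; the coefficient equations for f are inconsistent.

Step 1: r(k) = (k + 3)**2/(k + 4)**2.
Normal form (A,B,C) = (k**2 + 6*k + 9, k**2 + 8*k + 16, 1).
Need (k**2 + 6*k + 9)·f(k+1) − (k**2 + 6*k + 9)·f(k) = 1.
d = 0 from the (2,2,0) case.
Put f(k) = c0: A·f(k+1) − B(k−1)·f(k) − C = -1; need -1 = 0 — inconsistent ⇒ no f, not summable.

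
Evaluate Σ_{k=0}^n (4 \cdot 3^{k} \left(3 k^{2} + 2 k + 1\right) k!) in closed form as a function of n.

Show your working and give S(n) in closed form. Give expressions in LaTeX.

S(n) = 12 \cdot 3^{n} n \left(n + 1\right)! + 4

The ratio is 3*(3*k**3 + 11*k**2 + 14*k + 6)/(3*k**2 + 2*k + 1).
Take A(k)=3*k + 3, B(k)=1, C(k)=k**2 + 2*k/3 + 1/3.
Need (3*k + 3)·f(k+1) − (1)·f(k) = k**2 + 2*k/3 + 1/3.
Bound: deg f ≤ 1.
Solve for f: f(k) = (k - 1)/3 (degree 1 ≤ 1).
Get s_k = R·t_k = 4*3**k*(k - 1)*factorial(k) with R(k) = B(k−1)f(k)/C(k) = (k - 1)/(3*k**2 + 2*k + 1).
Check: Δs_k = 4*3**k*(3*k**2 + 2*k + 1)*factorial(k). ✓
Evaluate: s_(n+1) = 12*3**n*n*factorial(n + 1); subtract s_(0) = -4 ⇒ S(n) = 12*3**n*n*factorial(n + 1) + 4.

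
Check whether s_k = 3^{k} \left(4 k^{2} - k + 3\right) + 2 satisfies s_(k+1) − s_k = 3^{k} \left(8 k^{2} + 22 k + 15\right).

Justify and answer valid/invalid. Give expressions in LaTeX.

s_(k+1) = 3**(k + 1)*(-k + 4*(k + 1)**2 + 2) + 2
s_(k+1) − s_k = 3**k*(8*k**2 + 22*k + 15)
(s_(k+1) − s_k) − t_k = 0

valid; difference matches t_k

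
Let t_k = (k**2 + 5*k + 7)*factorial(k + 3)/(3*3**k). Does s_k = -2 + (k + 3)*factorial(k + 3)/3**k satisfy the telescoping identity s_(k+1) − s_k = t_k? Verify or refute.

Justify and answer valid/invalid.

valid; difference matches t_k

s_(k+1) = 3**(-k - 1)*(k + 4)*factorial(k + 4) - 2
s_(k+1) − s_k = (k**2 + 5*k + 7)*factorial(k + 3)/(3*3**k)
(s_(k+1) − s_k) − t_k = 0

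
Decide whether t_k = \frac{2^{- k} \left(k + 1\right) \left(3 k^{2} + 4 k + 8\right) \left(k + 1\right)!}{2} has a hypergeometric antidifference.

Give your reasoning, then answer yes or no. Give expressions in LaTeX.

Yes. s_k = 2^{- k} \left(k - 1\right) \left(3 k + 4\right) \left(k + 1\right)!.

Compute t_(k+1)/t_k: get (k + 2)**2*(4*k + 3*(k + 1)**2 + 12)/(2*(k + 1)*(3*k**2 + 4*k + 8)).
So A=k/2 + 1 and B=1, with C=k**3 + 7*k**2/3 + 4*k + 8/3.
Solve (k/2 + 1)·f(k+1) − (1)·f(k) = k**3 + 7*k**2/3 + 4*k + 8/3.
d = 2 from the (1,0,3) case.
Solve for f: f(k) = 2*(k - 1)*(3*k + 4)/3 (degree 2 ≤ 2).
Then R = B(k−1)f/C = 2*(k - 1)*(3*k + 4)/((k + 1)*(3*k**2 + 4*k + 8)), so s_k = R(k)·t_k = (k - 1)*(3*k + 4)*factorial(k + 1)/2**k.
Δs = (k + 1)*(3*k**2 + 4*k + 8)*factorial(k + 1)/(2*2**k), as required.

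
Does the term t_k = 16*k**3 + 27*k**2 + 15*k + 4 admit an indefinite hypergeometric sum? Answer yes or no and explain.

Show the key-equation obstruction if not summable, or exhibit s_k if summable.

Yes. s_k = k*(4*k**3 + k**2 - 2*k + 1).

t_(k+1)/t_k = (16*k**3 + 75*k**2 + 117*k + 62)/(16*k**3 + 27*k**2 + 15*k + 4).
Gosper form: A/B · C(k+1)/C(k) with A=1, B=1, C=k**3 + 27*k**2/16 + 15*k/16 + 1/4.
Set up (1)·f(k+1) − (1)·f(k) − (k**3 + 27*k**2/16 + 15*k/16 + 1/4) = 0.
Degrees (0,0,3) ⇒ d ≤ 4.
Coefficient equations give f(k) = k*(k + 1)*(4*k**2 - 3*k + 1)/16.
Get s_k = R·t_k = k*(4*k**3 + k**2 - 2*k + 1) with R(k) = B(k−1)f(k)/C(k) = k*(4*k**2 - 3*k + 1)/(16*k**2 + 11*k + 4).
Check: Δs_k = 16*k**3 + 27*k**2 + 15*k + 4. ✓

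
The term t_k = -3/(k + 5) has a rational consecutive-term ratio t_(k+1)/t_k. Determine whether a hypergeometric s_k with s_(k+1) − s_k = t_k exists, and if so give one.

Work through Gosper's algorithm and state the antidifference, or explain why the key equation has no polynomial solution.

Compute t_(k+1)/t_k: get (k + 5)/(k + 6).
So A=k + 5 and B=k + 6, with C=1.
Key eq: (k + 5)·f(k+1) = (k + 5)·f(k) + (1).
Degrees (1,1,0) ⇒ d ≤ 0.
Generic f = c0 gives residual -1; -1 = 0 cannot hold, so t_k is not Gosper-summable.

not Gosper-summable; s_k does not exist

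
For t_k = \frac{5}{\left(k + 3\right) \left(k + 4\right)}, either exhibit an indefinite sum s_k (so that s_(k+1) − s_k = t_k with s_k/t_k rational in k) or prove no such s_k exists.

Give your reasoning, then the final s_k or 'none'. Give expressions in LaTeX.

s_k = \frac{5 k}{3 \left(k + 3\right)}

r(k) = (k + 3)/(k + 5) after simplifying.
Take A(k)=k + 3, B(k)=k + 5, C(k)=1.
Key eq: (k + 3)·f(k+1) = (k + 4)·f(k) + (1).
From deg A=1, deg B=1, deg C=0: d=1.
Solving with deg f ≤ 1: f(k) = k/3.
Then R = B(k−1)f/C = k*(k + 4)/3, so s_k = R(k)·t_k = 5*k/(3*(k + 3)).
Verify: 5/(k**2 + 7*k + 12) matches t_k.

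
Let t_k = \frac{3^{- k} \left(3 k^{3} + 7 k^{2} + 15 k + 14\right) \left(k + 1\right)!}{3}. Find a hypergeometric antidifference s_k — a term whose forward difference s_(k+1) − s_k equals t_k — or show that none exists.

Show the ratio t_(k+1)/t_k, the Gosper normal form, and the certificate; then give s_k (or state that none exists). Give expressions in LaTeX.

t_(k+1)/t_k = (3*k**4 + 22*k**3 + 70*k**2 + 115*k + 78)/(3*(3*k**3 + 7*k**2 + 15*k + 14)).
Gosper form: A/B · C(k+1)/C(k) with A=k/3 + 2/3, B=1, C=k**3 + 7*k**2/3 + 5*k + 14/3.
Set up (k/3 + 2/3)·f(k+1) − (1)·f(k) − (k**3 + 7*k**2/3 + 5*k + 14/3) = 0.
Degrees (1,0,3) ⇒ d ≤ 2.
Solving with deg f ≤ 2: f(k) = k*(3*k + 4).
Certificate R = B(k−1)f/C = 3*k*(3*k + 4)/(3*k**3 + 7*k**2 + 15*k + 14) gives s_k = k*(3*k + 4)*factorial(k + 1)/3**k.
Verify: (3*k**3 + 7*k**2 + 15*k + 14)*factorial(k + 1)/(3*3**k) matches t_k.

s_k = 3^{- k} k \left(3 k + 4\right) \left(k + 1\right)!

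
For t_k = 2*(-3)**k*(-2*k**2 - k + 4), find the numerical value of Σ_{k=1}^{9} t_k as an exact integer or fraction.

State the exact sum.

The ratio is 3*(-2*k**2 - 5*k + 1)/(2*k**2 + k - 4).
Factor: A=-3; B=1; C=k**2 + k/2 - 2.
Set up (-3)·f(k+1) − (1)·f(k) − (k**2 + k/2 - 2) = 0.
Degrees (0,0,2) ⇒ d ≤ 2.
A polynomial solution: f(k) = -(k - 2)*(k + 1)/4.
R(k) = B(k−1)·f(k)/C(k) = -(k - 2)*(k + 1)/(2*(2*k**2 + k - 4)); s_k = R·t_k = (-3)**k*(k**2 - k - 2).
Verify: 2*(-3)**k*(-2*k**2 - k + 4) matches t_k.
Telescoping: Σ = s_(10) − s_(1) = 5196312 − (6) = 5196306.

Σ = 5196306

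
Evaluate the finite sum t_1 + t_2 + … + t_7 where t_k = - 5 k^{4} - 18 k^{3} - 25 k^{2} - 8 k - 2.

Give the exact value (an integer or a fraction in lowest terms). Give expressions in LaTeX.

Compute t_(k+1)/t_k: get (5*k**4 + 38*k**3 + 109*k**2 + 132*k + 58)/(5*k**4 + 18*k**3 + 25*k**2 + 8*k + 2).
Gosper form: A/B · C(k+1)/C(k) with A=1, B=1, C=k**4 + 18*k**3/5 + 5*k**2 + 8*k/5 + 2/5.
Set up (1)·f(k+1) − (1)·f(k) − (k**4 + 18*k**3/5 + 5*k**2 + 8*k/5 + 2/5) = 0.
deg f ≤ 5 (via 0,0,4).
Match coefficients ⇒ f(k) = k*(k**4 + 2*k**3 + k**2 - 4*k + 2)/5.
Then R = B(k−1)f/C = k*(k**4 + 2*k**3 + k**2 - 4*k + 2)/(5*k**4 + 18*k**3 + 25*k**2 + 8*k + 2), so s_k = R(k)·t_k = k*(-k**4 - 2*k**3 - k**2 + 4*k - 2).
s_(k+1) − s_k = -5*k**4 - 18*k**3 - 25*k**2 - 8*k - 2 = t_k.
Sum = s_(8) − s_(1); s_(8) = -41232, s_(1) = -2 ⇒ -41230.

Σ = -41230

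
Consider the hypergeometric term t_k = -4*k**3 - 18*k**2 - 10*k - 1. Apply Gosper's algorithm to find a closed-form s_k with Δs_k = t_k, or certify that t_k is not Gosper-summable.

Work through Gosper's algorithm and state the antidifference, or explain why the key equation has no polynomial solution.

r(k) = (4*k**3 + 30*k**2 + 58*k + 33)/(4*k**3 + 18*k**2 + 10*k + 1) after simplifying.
Factor: A=1; B=1; C=k**3 + 9*k**2/2 + 5*k/2 + 1/4.
Solve (1)·f(k+1) − (1)·f(k) = k**3 + 9*k**2/2 + 5*k/2 + 1/4.
Degrees (0,0,3) ⇒ d ≤ 4.
A polynomial solution: f(k) = k*(k**3 + 4*k**2 - 3*k - 1)/4.
So s_k = (B(k−1)f/C)·t_k = (k*(k**3 + 4*k**2 - 3*k - 1)/((2*k + 1)*(2*k**2 + 8*k + 1)))·t_k = k*(-k**3 - 4*k**2 + 3*k + 1).
s_(k+1) − s_k = -4*k**3 - 18*k**2 - 10*k - 1 = t_k.

s_k = k*(-k**3 - 4*k**2 + 3*k + 1)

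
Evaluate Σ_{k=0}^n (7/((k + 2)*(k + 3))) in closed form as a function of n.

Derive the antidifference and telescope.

Compute t_(k+1)/t_k: get (k + 2)/(k + 4).
Gosper form: A/B · C(k+1)/C(k) with A=k + 2, B=k + 4, C=1.
f must satisfy (k + 2)·f(k+1) − (k + 3)·f(k) = 1.
d = 1 from the (1,1,0) case.
Coefficient equations give f(k) = k/2.
Get s_k = R·t_k = 7*k/(2*(k + 2)) with R(k) = B(k−1)f(k)/C(k) = k*(k + 3)/2.
s_(k+1) − s_k = 7/(k**2 + 5*k + 6) = t_k.
Σ_(k=0)^n t_k = s_(n+1) − s_(0) = (7*(n + 1)/(2*(n + 3))) − (0), i.e. 7*(n + 1)/(2*(n + 3)).

S(n) = 7*(n + 1)/(2*(n + 3))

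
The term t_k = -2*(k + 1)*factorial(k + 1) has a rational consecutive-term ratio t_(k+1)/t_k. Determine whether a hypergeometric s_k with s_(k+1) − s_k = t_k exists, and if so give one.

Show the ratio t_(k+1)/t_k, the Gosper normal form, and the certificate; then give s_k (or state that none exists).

s_k = -2*factorial(k + 1)

Step 1: r(k) = (k + 2)**2/(k + 1).
Gosper form: A/B · C(k+1)/C(k) with A=k + 2, B=1, C=k + 1.
Need (k + 2)·f(k+1) − (1)·f(k) = k + 1.
deg f ≤ 0 (via 1,0,1).
Solve for f: f(k) = 1 (degree 0 ≤ 0).
So s_k = (B(k−1)f/C)·t_k = (1/(k + 1))·t_k = -2*factorial(k + 1).
s_(k+1) − s_k = -2*(k + 1)*factorial(k + 1) = t_k.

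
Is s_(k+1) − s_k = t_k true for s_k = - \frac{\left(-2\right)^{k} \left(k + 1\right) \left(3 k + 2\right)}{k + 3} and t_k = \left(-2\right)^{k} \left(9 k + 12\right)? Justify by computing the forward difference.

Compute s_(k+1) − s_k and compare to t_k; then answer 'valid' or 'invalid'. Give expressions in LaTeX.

Invalid: residual \frac{\left(-2\right)^{k + 1} \left(9 k^{2} + 42 k + 38\right)}{k^{2} + 7 k + 12} ≠ 0.

s_(k+1) = 2*(-2)**k*(k + 2)*(3*k + 5)/(k + 4)
s_(k+1) − s_k = (-2)**k*(9*k**3 + 57*k**2 + 108*k + 68)/(k**2 + 7*k + 12)
(s_(k+1) − s_k) − t_k = (-2)**(k + 1)*(9*k**2 + 42*k + 38)/(k**2 + 7*k + 12)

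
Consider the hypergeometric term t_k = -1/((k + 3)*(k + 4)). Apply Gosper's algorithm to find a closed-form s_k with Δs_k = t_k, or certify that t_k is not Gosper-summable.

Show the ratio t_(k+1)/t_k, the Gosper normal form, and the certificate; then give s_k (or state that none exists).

s_k = -k/(3*k + 9)

The ratio is (k + 3)/(k + 5).
Take A(k)=k + 3, B(k)=k + 5, C(k)=1.
Set up (k + 3)·f(k+1) − (k + 4)·f(k) − (1) = 0.
From deg A=1, deg B=1, deg C=0: d=1.
A polynomial solution: f(k) = k/3.
Then R = B(k−1)f/C = k*(k + 4)/3, so s_k = R(k)·t_k = -k/(3*k + 9).
s_(k+1) − s_k = -1/(k**2 + 7*k + 12) = t_k.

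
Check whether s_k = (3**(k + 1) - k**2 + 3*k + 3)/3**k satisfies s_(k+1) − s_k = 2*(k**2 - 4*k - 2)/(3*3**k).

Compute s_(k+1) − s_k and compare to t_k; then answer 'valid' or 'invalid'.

s_(k+1) = (9*3**k - k**2 + k + 5)/(3*3**k)
s_(k+1) − s_k = 2*(k**2 - 4*k - 2)/(3*3**k)
(s_(k+1) − s_k) − t_k = 0

valid; difference matches t_k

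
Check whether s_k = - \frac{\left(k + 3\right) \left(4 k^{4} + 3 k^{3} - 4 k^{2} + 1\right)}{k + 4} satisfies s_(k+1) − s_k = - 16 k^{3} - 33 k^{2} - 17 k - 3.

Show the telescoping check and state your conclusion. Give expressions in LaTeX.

s_(k+1) = -(k + 4)*(4*(k + 1)**4 + 3*(k + 1)**3 - 4*(k + 1)**2 + 1)/(k + 5)
s_(k+1) − s_k = (-16*k**5 - 165*k**4 - 540*k**3 - 663*k**2 - 296*k - 49)/(k**2 + 9*k + 20)
(s_(k+1) − s_k) − t_k = (12*k**4 + 94*k**3 + 153*k**2 + 71*k + 11)/(k**2 + 9*k + 20)

Invalid: residual \frac{12 k^{4} + 94 k^{3} + 153 k^{2} + 71 k + 11}{k^{2} + 9 k + 20} ≠ 0.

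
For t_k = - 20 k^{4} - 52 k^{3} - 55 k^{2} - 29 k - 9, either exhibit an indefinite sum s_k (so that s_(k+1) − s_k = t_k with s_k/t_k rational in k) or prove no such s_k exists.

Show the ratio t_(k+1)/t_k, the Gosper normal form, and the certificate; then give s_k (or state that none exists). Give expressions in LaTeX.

s_k = k \left(- 4 k^{4} - 3 k^{3} + k^{2} - 3\right)

Compute t_(k+1)/t_k: get (20*k**4 + 132*k**3 + 331*k**2 + 375*k + 165)/(20*k**4 + 52*k**3 + 55*k**2 + 29*k + 9).
Factor: A=1; B=1; C=k**4 + 13*k**3/5 + 11*k**2/4 + 29*k/20 + 9/20.
Solve (1)·f(k+1) − (1)·f(k) = k**4 + 13*k**3/5 + 11*k**2/4 + 29*k/20 + 9/20.
Bound: deg f ≤ 5.
Solve for f: f(k) = k*(4*k**4 + 3*k**3 - k**2 + 3)/20 (degree 5 ≤ 5).
Certificate R = B(k−1)f/C = k*(4*k**4 + 3*k**3 - k**2 + 3)/(20*k**4 + 52*k**3 + 55*k**2 + 29*k + 9) gives s_k = k*(-4*k**4 - 3*k**3 + k**2 - 3).
Check: Δs_k = -20*k**4 - 52*k**3 - 55*k**2 - 29*k - 9. ✓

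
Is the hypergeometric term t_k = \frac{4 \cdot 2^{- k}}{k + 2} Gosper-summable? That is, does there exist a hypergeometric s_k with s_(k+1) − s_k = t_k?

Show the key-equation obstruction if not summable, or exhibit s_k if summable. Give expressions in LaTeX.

Ratio r(k) = (k + 2)/(2*(k + 3)).
A = k/2 + 1, B = k + 3, C = 1.
Set up (k/2 + 1)·f(k+1) − (k + 2)·f(k) − (1) = 0.
From deg A=1, deg B=1, deg C=0: d=-1.
deg f ≤ -1 is impossible — no certificate.

No — key equation has no polynomial f.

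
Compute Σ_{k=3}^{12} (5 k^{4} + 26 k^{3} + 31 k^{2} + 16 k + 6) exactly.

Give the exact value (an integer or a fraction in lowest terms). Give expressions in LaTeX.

Σ = 482670

The ratio is (5*k**4 + 46*k**3 + 139*k**2 + 176*k + 84)/(5*k**4 + 26*k**3 + 31*k**2 + 16*k + 6).
Factor: A=1; B=1; C=k**4 + 26*k**3/5 + 31*k**2/5 + 16*k/5 + 6/5.
Key eq: (1)·f(k+1) = (1)·f(k) + (k**4 + 26*k**3/5 + 31*k**2/5 + 16*k/5 + 6/5).
From deg A=0, deg B=0, deg C=4: d=5.
A polynomial solution: f(k) = k*(k + 1)*(k**3 + 3*k**2 - 4*k + 3)/5.
Certificate R = B(k−1)f/C = k*(k**3 + 3*k**2 - 4*k + 3)/(5*k**3 + 21*k**2 + 10*k + 6) gives s_k = k*(k**4 + 4*k**3 - k**2 - k + 3).
s_(k+1) − s_k = 5*k**4 + 26*k**3 + 31*k**2 + 16*k + 6 = t_k.
Evaluate s at k=13 and k=3: 483210 and 540; difference 482670.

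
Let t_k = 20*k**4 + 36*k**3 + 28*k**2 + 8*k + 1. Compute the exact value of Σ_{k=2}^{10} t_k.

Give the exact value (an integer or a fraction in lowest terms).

Σ = 626697

Compute t_(k+1)/t_k: get (20*k**4 + 116*k**3 + 256*k**2 + 252*k + 93)/(20*k**4 + 36*k**3 + 28*k**2 + 8*k + 1).
Gosper form: A/B · C(k+1)/C(k) with A=1, B=1, C=k**4 + 9*k**3/5 + 7*k**2/5 + 2*k/5 + 1/20.
f must satisfy (1)·f(k+1) − (1)·f(k) = k**4 + 9*k**3/5 + 7*k**2/5 + 2*k/5 + 1/20.
d = 5 from the (0,0,4) case.
Solving with deg f ≤ 5: f(k) = k*(4*k**4 - k**3 - 2*k**2 - k + 1)/20.
So s_k = (B(k−1)f/C)·t_k = (k*(4*k**4 - k**3 - 2*k**2 - k + 1)/(20*k**4 + 36*k**3 + 28*k**2 + 8*k + 1))·t_k = k*(4*k**4 - k**3 - 2*k**2 - k + 1).
Check: Δs_k = 20*k**4 + 36*k**3 + 28*k**2 + 8*k + 1. ✓
Σ_(k=2)^(10) t_k = s_(11) − s_(2) = 626791 − (94) = 626697.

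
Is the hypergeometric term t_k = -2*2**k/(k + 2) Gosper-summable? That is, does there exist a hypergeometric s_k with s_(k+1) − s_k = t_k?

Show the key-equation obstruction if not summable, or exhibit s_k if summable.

No — key equation has no polynomial f.

Compute t_(k+1)/t_k: get 2*(k + 2)/(k + 3).
So A=2*k + 4 and B=k + 3, with C=1.
f must satisfy (2*k + 4)·f(k+1) − (k + 2)·f(k) = 1.
From deg A=1, deg B=1, deg C=0: d=-1.
Bound -1 < 0, so the key equation has no polynomial solution.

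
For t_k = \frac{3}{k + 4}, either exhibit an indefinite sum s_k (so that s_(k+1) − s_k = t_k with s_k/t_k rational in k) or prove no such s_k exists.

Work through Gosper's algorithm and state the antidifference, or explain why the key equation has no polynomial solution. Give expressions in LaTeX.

none — t_k is not Gosper-summable

t_(k+1)/t_k = (k + 4)/(k + 5).
Take A(k)=k + 4, B(k)=k + 5, C(k)=1.
f must satisfy (k + 4)·f(k+1) − (k + 4)·f(k) = 1.
From deg A=1, deg B=1, deg C=0: d=0.
Put f(k) = c0: A·f(k+1) − B(k−1)·f(k) − C = -1; need -1 = 0 — inconsistent ⇒ no f, not summable.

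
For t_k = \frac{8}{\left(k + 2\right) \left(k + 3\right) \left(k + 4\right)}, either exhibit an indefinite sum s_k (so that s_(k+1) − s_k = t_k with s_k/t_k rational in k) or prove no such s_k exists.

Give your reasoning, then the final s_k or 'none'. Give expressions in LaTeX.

s_k = \frac{2 k \left(k + 5\right)}{3 \left(k + 2\right) \left(k + 3\right)}

r(k) = (k + 2)/(k + 5) after simplifying.
Normal form (A,B,C) = (k + 2, k + 5, 1).
f must satisfy (k + 2)·f(k+1) − (k + 4)·f(k) = 1.
From deg A=1, deg B=1, deg C=0: d=2.
Coefficient equations give f(k) = k*(k + 5)/12.
Certificate R = B(k−1)f/C = k*(k + 4)*(k + 5)/12 gives s_k = 2*k*(k + 5)/(3*(k + 2)*(k + 3)).
s_(k+1) − s_k = 8/(k**3 + 9*k**2 + 26*k + 24) = t_k.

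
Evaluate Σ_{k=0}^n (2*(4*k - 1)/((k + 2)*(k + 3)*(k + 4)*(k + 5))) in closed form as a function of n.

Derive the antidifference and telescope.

S(n) = (n**3 + 12*n**2 - n - 12)/(12*(n**3 + 12*n**2 + 47*n + 60))

t_(k+1)/t_k = (k + 2)*(4*k + 3)/((k + 6)*(4*k - 1)).
Factor: A=k + 2; B=k + 6; C=k - 1/4.
Solve (k + 2)·f(k+1) − (k + 5)·f(k) = k - 1/4.
Degrees (1,1,1) ⇒ d ≤ 3.
A polynomial solution: f(k) = k*(k - 2)*(k + 11)/96.
Get s_k = R·t_k = k*(k**2 + 9*k - 22)/(12*(k + 2)*(k + 3)*(k + 4)) with R(k) = B(k−1)f(k)/C(k) = k*(k - 2)*(k + 5)*(k + 11)/(24*(4*k - 1)).
Check: Δs_k = 2*(4*k - 1)/(k**4 + 14*k**3 + 71*k**2 + 154*k + 120). ✓
Telescope: S(n) = s_(n+1) − s_(0) = (n**3 + 12*n**2 - n - 12)/(12*(n**3 + 12*n**2 + 47*n + 60)) − (0) = (n**3 + 12*n**2 - n - 12)/(12*(n**3 + 12*n**2 + 47*n + 60)).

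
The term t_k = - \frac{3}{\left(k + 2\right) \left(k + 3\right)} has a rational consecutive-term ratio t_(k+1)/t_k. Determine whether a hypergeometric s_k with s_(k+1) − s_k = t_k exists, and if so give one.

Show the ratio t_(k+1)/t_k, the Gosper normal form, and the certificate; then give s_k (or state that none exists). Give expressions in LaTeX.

The ratio is (k + 2)/(k + 4).
Factor: A=k + 2; B=k + 4; C=1.
Solve (k + 2)·f(k+1) − (k + 3)·f(k) = 1.
deg f ≤ 1 (via 1,1,0).
A polynomial solution: f(k) = k/2.
Certificate R = B(k−1)f/C = k*(k + 3)/2 gives s_k = -3*k/(2*k + 4).
Δs = -3/(k**2 + 5*k + 6), as required.

s_k = - \frac{3 k}{2 k + 4}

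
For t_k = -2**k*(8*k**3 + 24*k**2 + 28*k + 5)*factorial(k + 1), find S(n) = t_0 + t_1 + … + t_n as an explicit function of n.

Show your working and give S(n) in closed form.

S(n) = -8*2**n*n**4*factorial(n) - 36*2**n*n**3*factorial(n) - 54*2**n*n**2*factorial(n) - 30*2**n*n*factorial(n) - 4*2**n*factorial(n) - 1

t_(k+1)/t_k = 2*(8*k**4 + 64*k**3 + 196*k**2 + 265*k + 130)/(8*k**3 + 24*k**2 + 28*k + 5).
Take A(k)=2*k + 4, B(k)=1, C(k)=k**3 + 3*k**2 + 7*k/2 + 5/8.
Key eq: (2*k + 4)·f(k+1) = (1)·f(k) + (k**3 + 3*k**2 + 7*k/2 + 5/8).
Bound: deg f ≤ 2.
Coefficient equations give f(k) = (4*k**2 - 2*k - 1)/8.
Get s_k = R·t_k = 2**k*(-4*k**2 + 2*k + 1)*factorial(k + 1) with R(k) = B(k−1)f(k)/C(k) = (4*k**2 - 2*k - 1)/(8*k**3 + 24*k**2 + 28*k + 5).
s_(k+1) − s_k = -2**k*(8*k**3 + 24*k**2 + 28*k + 5)*factorial(k + 1) = t_k.
Σ_(k=0)^n t_k = s_(n+1) − s_(0) = (-2**(n + 1)*(4*n**2 + 6*n + 1)*factorial(n + 2)) − (1), i.e. -8*2**n*n**4*factorial(n) - 36*2**n*n**3*factorial(n) - 54*2**n*n**2*factorial(n) - 30*2**n*n*factorial(n) - 4*2**n*factorial(n) - 1.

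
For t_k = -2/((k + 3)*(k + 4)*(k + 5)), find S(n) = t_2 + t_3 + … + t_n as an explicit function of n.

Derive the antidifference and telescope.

S(n) = (-n**2 - 9*n + 10)/(30*(n**2 + 9*n + 20))

The ratio is (k + 3)/(k + 6).
Gosper form: A/B · C(k+1)/C(k) with A=k + 3, B=k + 6, C=1.
Need (k + 3)·f(k+1) − (k + 5)·f(k) = 1.
d = 2 from the (1,1,0) case.
Solving with deg f ≤ 2: f(k) = k*(k + 7)/24.
R(k) = B(k−1)·f(k)/C(k) = k*(k + 5)*(k + 7)/24; s_k = R·t_k = k*(-k - 7)/(12*(k + 3)*(k + 4)).
Verify: -2/(k**3 + 12*k**2 + 47*k + 60) matches t_k.
s_(n+1) = (-n**2 - 9*n - 8)/(12*(n**2 + 9*n + 20)) and s_(2) = -1/20, so S(n) = (-n**2 - 9*n + 10)/(30*(n**2 + 9*n + 20)).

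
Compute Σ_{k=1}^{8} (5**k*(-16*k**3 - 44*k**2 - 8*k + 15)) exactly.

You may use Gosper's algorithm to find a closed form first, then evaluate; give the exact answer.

Step 1: r(k) = 5*(16*k**3 + 92*k**2 + 144*k + 53)/(16*k**3 + 44*k**2 + 8*k - 15).
Take A(k)=5, B(k)=1, C(k)=k**3 + 11*k**2/4 + k/2 - 15/16.
Solve (5)·f(k+1) − (1)·f(k) = k**3 + 11*k**2/4 + k/2 - 15/16.
d = 3 from the (0,0,3) case.
Solving with deg f ≤ 3: f(k) = k*(2*k - 3)*(2*k + 1)/16.
Certificate R = B(k−1)f/C = k*(2*k - 3)*(2*k + 1)/(16*k**3 + 44*k**2 + 8*k - 15) gives s_k = 5**k*k*(-4*k**2 + 4*k + 3).
s_(k+1) − s_k = 5**k*(-16*k**3 - 44*k**2 - 8*k + 15) = t_k.
Sum = s_(9) − s_(1); s_(9) = -5009765625, s_(1) = 15 ⇒ -5009765640.

Σ = -5009765640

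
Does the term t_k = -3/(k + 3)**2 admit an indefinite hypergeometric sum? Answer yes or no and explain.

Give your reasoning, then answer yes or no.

No; the coefficient equations for f are inconsistent.

Ratio r(k) = (k + 3)**2/(k + 4)**2.
So A=k**2 + 6*k + 9 and B=k**2 + 8*k + 16, with C=1.
Key eq: (k**2 + 6*k + 9)·f(k+1) = (k**2 + 6*k + 9)·f(k) + (1).
Bound: deg f ≤ 0.
Generic f = c0 gives residual -1; -1 = 0 cannot hold, so t_k is not Gosper-summable.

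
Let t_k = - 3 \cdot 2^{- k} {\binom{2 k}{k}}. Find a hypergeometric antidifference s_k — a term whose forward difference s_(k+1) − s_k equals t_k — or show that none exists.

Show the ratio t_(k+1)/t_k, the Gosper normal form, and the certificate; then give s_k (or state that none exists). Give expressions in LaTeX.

not Gosper-summable; s_k does not exist

Compute t_(k+1)/t_k: get (2*k + 1)/(k + 1).
Normal form (A,B,C) = (2*k + 1, k + 1, 1).
Solve (2*k + 1)·f(k+1) − (k)·f(k) = 1.
d = -1 from the (1,1,0) case.
deg f ≤ -1 is impossible — no certificate.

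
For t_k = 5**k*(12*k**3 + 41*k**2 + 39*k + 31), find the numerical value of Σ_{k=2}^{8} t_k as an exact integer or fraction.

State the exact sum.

Compute t_(k+1)/t_k: get 5*(12*k**3 + 77*k**2 + 157*k + 123)/(12*k**3 + 41*k**2 + 39*k + 31).
A = 5, B = 1, C = k**3 + 41*k**2/12 + 13*k/4 + 31/12.
Need (5)·f(k+1) − (1)·f(k) = k**3 + 41*k**2/12 + 13*k/4 + 31/12.
From deg A=0, deg B=0, deg C=3: d=3.
A polynomial solution: f(k) = (3*k**3 - k**2 + k + 4)/12.
Then R = B(k−1)f/C = (3*k**3 - k**2 + k + 4)/(12*k**3 + 41*k**2 + 39*k + 31), so s_k = R(k)·t_k = 5**k*(3*k**3 - k**2 + k + 4).
Δs = 5**k*(12*k**3 + 41*k**2 + 39*k + 31), as required.
Evaluate s at k=9 and k=2: 4138671875 and 650; difference 4138671225.

Σ = 4138671225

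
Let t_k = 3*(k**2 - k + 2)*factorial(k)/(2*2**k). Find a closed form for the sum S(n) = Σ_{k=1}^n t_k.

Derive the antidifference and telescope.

Step 1: r(k) = (k + 1)*(-k + (k + 1)**2 + 1)/(2*(k**2 - k + 2)).
Normal form (A,B,C) = (k/2 + 1/2, 1, k**2 - k + 2).
Need (k/2 + 1/2)·f(k+1) − (1)·f(k) = k**2 - k + 2.
From deg A=1, deg B=0, deg C=2: d=1.
Solve for f: f(k) = 2*(k - 1) (degree 1 ≤ 1).
R(k) = B(k−1)·f(k)/C(k) = 2*(k - 1)/(k**2 - k + 2); s_k = R·t_k = 3*(k - 1)*factorial(k)/2**k.
Verify: 3*(k**2 - k + 2)*factorial(k)/(2*2**k) matches t_k.
Σ_(k=1)^n t_k = s_(n+1) − s_(1) = (3*2**(-n - 1)*n*factorial(n + 1)) − (0), i.e. 3*2**(-n - 1)*n*factorial(n + 1).

S(n) = 3*2**(-n - 1)*n*factorial(n + 1)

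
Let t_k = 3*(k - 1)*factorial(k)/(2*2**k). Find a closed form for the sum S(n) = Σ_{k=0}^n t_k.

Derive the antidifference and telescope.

S(n) = -3 + 3*factorial(n + 1)/(2*2**n)

t_(k+1)/t_k = k*(k + 1)/(2*(k - 1)).
So A=k/2 + 1/2 and B=1, with C=k - 1.
f must satisfy (k/2 + 1/2)·f(k+1) − (1)·f(k) = k - 1.
Degrees (1,0,1) ⇒ d ≤ 0.
A polynomial solution: f(k) = 2.
Then R = B(k−1)f/C = 2/(k - 1), so s_k = R(k)·t_k = 3*factorial(k)/2**k.
Verify: 3*(k - 1)*factorial(k)/(2*2**k) matches t_k.
Telescope: S(n) = s_(n+1) − s_(0) = 3*2**(-n - 1)*factorial(n + 1) − (3) = -3 + 3*factorial(n + 1)/(2*2**n).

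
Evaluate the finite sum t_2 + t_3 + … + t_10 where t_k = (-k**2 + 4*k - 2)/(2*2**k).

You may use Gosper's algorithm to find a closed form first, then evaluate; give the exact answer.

Step 1: r(k) = (k**2 - 2*k - 1)/(2*(k**2 - 4*k + 2)).
Normal form (A,B,C) = (1/2, 1, k**2 - 4*k + 2).
Set up (1/2)·f(k+1) − (1)·f(k) − (k**2 - 4*k + 2) = 0.
From deg A=0, deg B=0, deg C=2: d=2.
A polynomial solution: f(k) = -2*(k - 1)**2.
R(k) = B(k−1)·f(k)/C(k) = -2*(k - 1)**2/(k**2 - 4*k + 2); s_k = R·t_k = (k**2 - 2*k + 1)/2**k.
Δs = (-k**2 + 4*k - 2)/(2*2**k), as required.
Telescoping: Σ = s_(11) − s_(2) = 25/512 − (1/4) = -103/512.

Σ = -103/512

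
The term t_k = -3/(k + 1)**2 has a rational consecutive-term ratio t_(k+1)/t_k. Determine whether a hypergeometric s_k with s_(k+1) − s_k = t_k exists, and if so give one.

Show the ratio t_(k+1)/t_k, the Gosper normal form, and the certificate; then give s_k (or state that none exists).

no hypergeometric antidifference exists

Compute t_(k+1)/t_k: get (k + 1)**2/(k + 2)**2.
So A=k**2 + 2*k + 1 and B=k**2 + 4*k + 4, with C=1.
Set up (k**2 + 2*k + 1)·f(k+1) − (k**2 + 2*k + 1)·f(k) − (1) = 0.
deg f ≤ 0 (via 2,2,0).
f = c0 ⇒ A·f(k+1) − B(k−1)·f(k) − C = -1. The system {-1 = 0} is inconsistent; no antidifference.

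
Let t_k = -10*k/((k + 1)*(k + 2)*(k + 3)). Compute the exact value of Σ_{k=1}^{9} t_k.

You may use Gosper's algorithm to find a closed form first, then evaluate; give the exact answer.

r(k) = (k + 1)**2/(k*(k + 4)) after simplifying.
Gosper form: A/B · C(k+1)/C(k) with A=k + 1, B=k + 4, C=k.
Need (k + 1)·f(k+1) − (k + 3)·f(k) = k.
Degrees (1,1,1) ⇒ d ≤ 2.
Match coefficients ⇒ f(k) = k*(k - 1)/4.
R(k) = B(k−1)·f(k)/C(k) = (k - 1)*(k + 3)/4; s_k = R·t_k = 5*k*(1 - k)/(2*(k + 1)*(k + 2)).
Δs = -10*k/(k**3 + 6*k**2 + 11*k + 6), as required.
Evaluate s at k=10 and k=1: -75/44 and 0; difference -75/44.

Σ = -75/44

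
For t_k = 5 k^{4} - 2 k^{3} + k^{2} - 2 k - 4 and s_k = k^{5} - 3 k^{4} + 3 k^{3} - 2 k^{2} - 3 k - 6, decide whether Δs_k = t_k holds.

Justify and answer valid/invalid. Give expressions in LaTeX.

Valid: the claim telescopes to t_k.

s_(k+1) = k**5 + 2*k**4 + k**3 - k**2 - 5*k - 10
s_(k+1) − s_k = 5*k**4 - 2*k**3 + k**2 - 2*k - 4
(s_(k+1) − s_k) − t_k = 0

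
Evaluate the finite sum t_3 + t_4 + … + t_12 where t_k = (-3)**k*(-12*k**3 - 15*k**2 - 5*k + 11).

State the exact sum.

The ratio is 3*(-12*k**3 - 51*k**2 - 71*k - 21)/(12*k**3 + 15*k**2 + 5*k - 11).
A = -3, B = 1, C = k**3 + 5*k**2/4 + 5*k/12 - 11/12.
f must satisfy (-3)·f(k+1) − (1)·f(k) = k**3 + 5*k**2/4 + 5*k/12 - 11/12.
Bound: deg f ≤ 3.
Match coefficients ⇒ f(k) = -(3*k**3 - 3*k**2 - k - 2)/12.
R(k) = B(k−1)·f(k)/C(k) = -(3*k**3 - 3*k**2 - k - 2)/(12*k**3 + 15*k**2 + 5*k - 11); s_k = R·t_k = (-3)**k*(3*k**3 - 3*k**2 - k - 2).
Δs = (-3)**k*(-12*k**3 - 15*k**2 - 5*k + 11), as required.
Σ_(k=3)^(12) t_k = s_(13) − s_(3) = -9675946287 − (-1323) = -9675944964.

Σ = -9675944964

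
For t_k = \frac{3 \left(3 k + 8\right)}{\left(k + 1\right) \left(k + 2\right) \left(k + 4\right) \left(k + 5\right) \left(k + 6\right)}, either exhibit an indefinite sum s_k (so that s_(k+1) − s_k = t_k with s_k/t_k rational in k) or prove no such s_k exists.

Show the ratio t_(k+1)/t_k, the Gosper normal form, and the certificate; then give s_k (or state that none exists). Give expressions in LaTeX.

s_k = \frac{3 k \left(k^{2} + 10 k + 29\right)}{20 \left(k^{3} + 10 k^{2} + 29 k + 20\right)}

Step 1: r(k) = (k + 1)*(k + 4)*(3*k + 11)/((k + 3)*(k + 7)*(3*k + 8)).
Take A(k)=k + 1, B(k)=k + 7, C(k)=k**2 + 17*k/3 + 8.
Set up (k + 1)·f(k+1) − (k + 6)·f(k) − (k**2 + 17*k/3 + 8) = 0.
d = 5 from the (1,1,2) case.
Solving with deg f ≤ 5: f(k) = k*(k + 2)*(k + 3)*(k**2 + 10*k + 29)/60.
So s_k = (B(k−1)f/C)·t_k = (k*(k + 2)*(k + 6)*(k**2 + 10*k + 29)/(20*(3*k + 8)))·t_k = 3*k*(k**2 + 10*k + 29)/(20*(k**3 + 10*k**2 + 29*k + 20)).
Check: Δs_k = 3*(3*k + 8)/(k**5 + 18*k**4 + 121*k**3 + 372*k**2 + 508*k + 240). ✓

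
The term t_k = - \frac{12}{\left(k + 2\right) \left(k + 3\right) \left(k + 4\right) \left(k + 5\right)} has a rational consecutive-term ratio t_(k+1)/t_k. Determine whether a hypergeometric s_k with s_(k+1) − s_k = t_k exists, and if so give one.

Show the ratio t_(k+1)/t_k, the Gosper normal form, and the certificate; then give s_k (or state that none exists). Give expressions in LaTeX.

s_k = \frac{k \left(- k^{2} - 9 k - 26\right)}{6 \left(k + 2\right) \left(k + 3\right) \left(k + 4\right)}

t_(k+1)/t_k = (k + 2)/(k + 6).
Normal form (A,B,C) = (k + 2, k + 6, 1).
Need (k + 2)·f(k+1) − (k + 5)·f(k) = 1.
deg f ≤ 3 (via 1,1,0).
Solving with deg f ≤ 3: f(k) = k*(k**2 + 9*k + 26)/72.
Certificate R = B(k−1)f/C = k*(k + 5)*(k**2 + 9*k + 26)/72 gives s_k = k*(-k**2 - 9*k - 26)/(6*(k + 2)*(k + 3)*(k + 4)).
Verify: -12/(k**4 + 14*k**3 + 71*k**2 + 154*k + 120) matches t_k.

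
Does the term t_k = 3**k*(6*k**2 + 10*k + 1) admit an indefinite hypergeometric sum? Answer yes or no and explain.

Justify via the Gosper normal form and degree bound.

Yes. s_k = 3**k*(3*k**2 - 4*k + 2).

Ratio r(k) = 3*(6*k**2 + 22*k + 17)/(6*k**2 + 10*k + 1).
Take A(k)=3, B(k)=1, C(k)=k**2 + 5*k/3 + 1/6.
f must satisfy (3)·f(k+1) − (1)·f(k) = k**2 + 5*k/3 + 1/6.
d = 2 from the (0,0,2) case.
Match coefficients ⇒ f(k) = (3*k**2 - 4*k + 2)/6.
Certificate R = B(k−1)f/C = (3*k**2 - 4*k + 2)/(6*k**2 + 10*k + 1) gives s_k = 3**k*(3*k**2 - 4*k + 2).
s_(k+1) − s_k = 3**k*(6*k**2 + 10*k + 1) = t_k.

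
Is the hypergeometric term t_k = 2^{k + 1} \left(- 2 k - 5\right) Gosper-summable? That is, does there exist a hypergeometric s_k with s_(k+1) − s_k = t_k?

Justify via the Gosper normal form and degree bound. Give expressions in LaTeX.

The ratio is 2*(2*k + 7)/(2*k + 5).
Take A(k)=2, B(k)=1, C(k)=k + 5/2.
Key eq: (2)·f(k+1) = (1)·f(k) + (k + 5/2).
d = 1 from the (0,0,1) case.
Solve for f: f(k) = (2*k + 1)/2 (degree 1 ≤ 1).
So s_k = (B(k−1)f/C)·t_k = ((2*k + 1)/(2*k + 5))·t_k = 2**(k + 1)*(-2*k - 1).
s_(k+1) − s_k = 2**(k + 1)*(-2*k - 5) = t_k.

Yes. s_k = 2^{k + 1} \left(- 2 k - 1\right).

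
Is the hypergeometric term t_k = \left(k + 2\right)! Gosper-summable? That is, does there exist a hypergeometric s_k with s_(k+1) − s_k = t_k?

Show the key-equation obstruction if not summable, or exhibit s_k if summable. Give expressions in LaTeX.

No. Not Gosper-summable.

Step 1: r(k) = k + 3.
A = k + 3, B = 1, C = 1.
Key eq: (k + 3)·f(k+1) = (1)·f(k) + (1).
Bound: deg f ≤ -1.
Negative degree bound (-1): no f exists, t_k not Gosper-summable.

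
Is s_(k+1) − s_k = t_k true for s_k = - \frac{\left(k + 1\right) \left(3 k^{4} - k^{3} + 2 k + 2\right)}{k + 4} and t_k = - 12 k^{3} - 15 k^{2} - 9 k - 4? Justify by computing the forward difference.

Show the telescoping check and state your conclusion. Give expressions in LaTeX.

s_(k+1) = -(k + 2)*(2*k + 3*(k + 1)**4 - (k + 1)**3 + 4)/(k + 5)
s_(k+1) − s_k = 2*(-6*k**5 - 48*k**4 - 96*k**3 - 89*k**2 - 51*k - 19)/(k**2 + 9*k + 20)
(s_(k+1) − s_k) − t_k = 3*(9*k**4 + 64*k**3 + 69*k**2 + 38*k + 14)/(k**2 + 9*k + 20)

Invalid: residual \frac{3 \left(9 k^{4} + 64 k^{3} + 69 k^{2} + 38 k + 14\right)}{k^{2} + 9 k + 20} ≠ 0.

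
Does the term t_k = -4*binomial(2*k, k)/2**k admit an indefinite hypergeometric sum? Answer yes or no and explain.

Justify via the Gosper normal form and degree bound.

Ratio r(k) = (2*k + 1)/(k + 1).
So A=2*k + 1 and B=k + 1, with C=1.
Need (2*k + 1)·f(k+1) − (k)·f(k) = 1.
Degrees (1,1,0) ⇒ d ≤ -1.
Negative degree bound (-1): no f exists, t_k not Gosper-summable.

No — negative degree bound, so no certificate f.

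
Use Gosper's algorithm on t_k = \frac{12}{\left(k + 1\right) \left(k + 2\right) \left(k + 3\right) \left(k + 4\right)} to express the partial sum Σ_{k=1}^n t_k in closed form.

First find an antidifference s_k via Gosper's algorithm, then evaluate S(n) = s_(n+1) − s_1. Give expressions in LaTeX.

The ratio is (k + 1)/(k + 5).
So A=k + 1 and B=k + 5, with C=1.
Solve (k + 1)·f(k+1) − (k + 4)·f(k) = 1.
Degrees (1,1,0) ⇒ d ≤ 3.
Solve for f: f(k) = k*(k**2 + 6*k + 11)/18 (degree 3 ≤ 3).
R(k) = B(k−1)·f(k)/C(k) = k*(k + 4)*(k**2 + 6*k + 11)/18; s_k = R·t_k = 2*k*(k**2 + 6*k + 11)/(3*(k + 1)*(k + 2)*(k + 3)).
Verify: 12/(k**4 + 10*k**3 + 35*k**2 + 50*k + 24) matches t_k.
s_(n+1) = 2*(n**3 + 9*n**2 + 26*n + 18)/(3*(n**3 + 9*n**2 + 26*n + 24)) and s_(1) = 1/2, so S(n) = n*(n**2 + 9*n + 26)/(6*(n**3 + 9*n**2 + 26*n + 24)).

S(n) = \frac{n \left(n^{2} + 9 n + 26\right)}{6 \left(n^{3} + 9 n^{2} + 26 n + 24\right)}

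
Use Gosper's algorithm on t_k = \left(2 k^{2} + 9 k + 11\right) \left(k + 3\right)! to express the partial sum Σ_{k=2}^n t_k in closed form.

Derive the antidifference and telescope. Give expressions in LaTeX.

Step 1: r(k) = (k + 4)*(9*k + 2*(k + 1)**2 + 20)/(2*k**2 + 9*k + 11).
A = k + 4, B = 1, C = k**2 + 9*k/2 + 11/2.
Key eq: (k + 4)·f(k+1) = (1)·f(k) + (k**2 + 9*k/2 + 11/2).
Bound: deg f ≤ 1.
Coefficient equations give f(k) = (2*k + 1)/2.
Certificate R = B(k−1)f/C = (2*k + 1)/(2*k**2 + 9*k + 11) gives s_k = (2*k + 1)*factorial(k + 3).
s_(k+1) − s_k = (2*k**2 + 9*k + 11)*factorial(k + 3) = t_k.
s_(n+1) = (2*n + 3)*factorial(n + 4) and s_(2) = 600, so S(n) = 2*n*factorial(n + 4) + 3*factorial(n + 4) - 600.

S(n) = 2 n \left(n + 4\right)! + 3 \left(n + 4\right)! - 600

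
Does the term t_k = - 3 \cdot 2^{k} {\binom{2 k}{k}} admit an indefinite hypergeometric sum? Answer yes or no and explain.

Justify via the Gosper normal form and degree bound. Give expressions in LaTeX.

No — t_k has no hypergeometric antidifference.

Ratio r(k) = 4*(2*k + 1)/(k + 1).
A = 8*k + 4, B = k + 1, C = 1.
Set up (8*k + 4)·f(k+1) − (k)·f(k) − (1) = 0.
Bound: deg f ≤ -1.
Bound -1 < 0, so the key equation has no polynomial solution.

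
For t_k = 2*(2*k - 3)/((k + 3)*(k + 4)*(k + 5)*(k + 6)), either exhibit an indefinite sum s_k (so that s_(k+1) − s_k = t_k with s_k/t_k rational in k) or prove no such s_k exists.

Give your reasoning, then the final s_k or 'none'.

Ratio r(k) = (k + 3)*(2*k - 1)/((k + 7)*(2*k - 3)).
Gosper form: A/B · C(k+1)/C(k) with A=k + 3, B=k + 7, C=k - 3/2.
Need (k + 3)·f(k+1) − (k + 6)·f(k) = k - 3/2.
From deg A=1, deg B=1, deg C=1: d=3.
A polynomial solution: f(k) = -k/2.
So s_k = (B(k−1)f/C)·t_k = (-k*(k + 6)/(2*k - 3))·t_k = -2*k/((k + 3)*(k + 4)*(k + 5)).
Check: Δs_k = 2*(2*k - 3)/(k**4 + 18*k**3 + 119*k**2 + 342*k + 360). ✓

s_k = -2*k/((k + 3)*(k + 4)*(k + 5))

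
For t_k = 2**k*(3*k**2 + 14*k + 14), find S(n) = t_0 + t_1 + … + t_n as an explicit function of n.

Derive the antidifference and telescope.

S(n) = 6*2**n*n**2 + 16*2**n*n + 18*2**n - 4

The ratio is 2*(3*k**2 + 20*k + 31)/(3*k**2 + 14*k + 14).
So A=2 and B=1, with C=k**2 + 14*k/3 + 14/3.
Key eq: (2)·f(k+1) = (1)·f(k) + (k**2 + 14*k/3 + 14/3).
deg f ≤ 2 (via 0,0,2).
Solve for f: f(k) = (3*k**2 + 2*k + 4)/3 (degree 2 ≤ 2).
Then R = B(k−1)f/C = (3*k**2 + 2*k + 4)/(3*k**2 + 14*k + 14), so s_k = R(k)·t_k = 2**k*(3*k**2 + 2*k + 4).
Δs = 2**k*(3*k**2 + 14*k + 14), as required.
Evaluate: s_(n+1) = 2**(n + 1)*(3*n**2 + 8*n + 9); subtract s_(0) = 4 ⇒ S(n) = 6*2**n*n**2 + 16*2**n*n + 18*2**n - 4.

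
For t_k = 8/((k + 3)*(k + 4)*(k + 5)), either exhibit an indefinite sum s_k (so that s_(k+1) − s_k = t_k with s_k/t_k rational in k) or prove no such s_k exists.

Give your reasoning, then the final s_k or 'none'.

s_k = k*(k + 7)/(3*(k + 3)*(k + 4))

Ratio r(k) = (k + 3)/(k + 6).
So A=k + 3 and B=k + 6, with C=1.
Key eq: (k + 3)·f(k+1) = (k + 5)·f(k) + (1).
d = 2 from the (1,1,0) case.
Coefficient equations give f(k) = k*(k + 7)/24.
R(k) = B(k−1)·f(k)/C(k) = k*(k + 5)*(k + 7)/24; s_k = R·t_k = k*(k + 7)/(3*(k + 3)*(k + 4)).
Verify: 8/(k**3 + 12*k**2 + 47*k + 60) matches t_k.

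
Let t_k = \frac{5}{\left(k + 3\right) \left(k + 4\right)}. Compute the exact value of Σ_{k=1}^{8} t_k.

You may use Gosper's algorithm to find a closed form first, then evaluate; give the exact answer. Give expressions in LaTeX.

Σ = 5/6

r(k) = (k + 3)/(k + 5) after simplifying.
Gosper form: A/B · C(k+1)/C(k) with A=k + 3, B=k + 5, C=1.
Need (k + 3)·f(k+1) − (k + 4)·f(k) = 1.
Degrees (1,1,0) ⇒ d ≤ 1.
Match coefficients ⇒ f(k) = k/3.
R(k) = B(k−1)·f(k)/C(k) = k*(k + 4)/3; s_k = R·t_k = 5*k/(3*(k + 3)).
Δs = 5/(k**2 + 7*k + 12), as required.
Evaluate s at k=9 and k=1: 5/4 and 5/12; difference 5/6.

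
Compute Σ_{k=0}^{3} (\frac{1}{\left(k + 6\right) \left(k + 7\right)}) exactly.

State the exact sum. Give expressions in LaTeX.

Compute t_(k+1)/t_k: get (k + 6)/(k + 8).
So A=k + 6 and B=k + 8, with C=1.
Set up (k + 6)·f(k+1) − (k + 7)·f(k) − (1) = 0.
Bound: deg f ≤ 1.
Match coefficients ⇒ f(k) = k/6.
Then R = B(k−1)f/C = k*(k + 7)/6, so s_k = R(k)·t_k = k/(6*(k + 6)).
Δs = 1/(k**2 + 13*k + 42), as required.
Sum = s_(4) − s_(0); s_(4) = 1/15, s_(0) = 0 ⇒ 1/15.

Σ = 1/15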